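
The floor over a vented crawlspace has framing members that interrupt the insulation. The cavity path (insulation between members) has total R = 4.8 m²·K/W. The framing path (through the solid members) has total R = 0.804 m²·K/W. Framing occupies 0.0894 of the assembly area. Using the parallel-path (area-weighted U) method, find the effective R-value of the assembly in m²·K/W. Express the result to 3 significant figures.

3.32 m²·K/W

U_eff = 0.9106/4.8 + 0.0894/0.804 = 0.1897 + 0.1112 = 0.3009
R_eff = 1/U_eff = 3.323 m²·K/W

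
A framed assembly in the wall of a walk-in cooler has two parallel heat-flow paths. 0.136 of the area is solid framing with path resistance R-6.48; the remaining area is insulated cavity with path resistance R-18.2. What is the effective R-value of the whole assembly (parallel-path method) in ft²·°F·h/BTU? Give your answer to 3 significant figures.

14.6 ft²·°F·h/BTU

U_eff = 0.864/18.2 + 0.136/6.48 = 0.04747 + 0.02099 = 0.06846
R_eff = 1/U_eff = 14.61 ft²·°F·h/BTU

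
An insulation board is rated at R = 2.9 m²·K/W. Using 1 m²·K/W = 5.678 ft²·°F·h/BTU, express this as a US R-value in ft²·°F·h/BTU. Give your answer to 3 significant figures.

R_US = 2.9 × 5.678 = 16.47

16.5 ft²·°F·h/BTU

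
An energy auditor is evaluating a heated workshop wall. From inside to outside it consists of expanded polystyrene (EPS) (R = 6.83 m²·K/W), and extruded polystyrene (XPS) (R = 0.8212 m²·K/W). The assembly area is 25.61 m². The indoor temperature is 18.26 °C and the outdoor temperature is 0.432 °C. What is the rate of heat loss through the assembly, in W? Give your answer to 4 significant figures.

R_total = 6.83 + 0.8212 = 7.6512 m²·K/W
Q = A·ΔT/R = 25.61 × (18.26 − 0.432) / 7.6512 = 59.674 W

59.67 W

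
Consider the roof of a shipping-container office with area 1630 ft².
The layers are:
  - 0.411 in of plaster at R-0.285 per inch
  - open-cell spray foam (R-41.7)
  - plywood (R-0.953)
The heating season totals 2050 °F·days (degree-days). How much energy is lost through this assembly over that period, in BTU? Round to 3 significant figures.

0.411 × 0.285 = 0.1171
R_total = 0.1171 + 41.7 + 0.953 = 42.77 ft²·°F·h/BTU
E = A × HDD × 24 / R = 1630 × 2050 × 24 / 42.77 = 1875000 BTU

1880000 BTU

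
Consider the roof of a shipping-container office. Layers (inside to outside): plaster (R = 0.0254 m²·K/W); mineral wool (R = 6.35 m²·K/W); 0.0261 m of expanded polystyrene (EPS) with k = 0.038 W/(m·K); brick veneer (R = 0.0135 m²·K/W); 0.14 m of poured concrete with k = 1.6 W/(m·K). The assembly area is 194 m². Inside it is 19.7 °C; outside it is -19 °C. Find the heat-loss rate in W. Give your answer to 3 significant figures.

1050 W

0.0261/0.038 = 0.6868
0.14/1.6 = 0.0875
R_total = 0.0254 + 6.35 + 0.6868 + 0.0135 + 0.0875 = 7.163 m²·K/W
Q = A·ΔT/R = 194 × (19.7 − (-19)) / 7.163 = 1048 W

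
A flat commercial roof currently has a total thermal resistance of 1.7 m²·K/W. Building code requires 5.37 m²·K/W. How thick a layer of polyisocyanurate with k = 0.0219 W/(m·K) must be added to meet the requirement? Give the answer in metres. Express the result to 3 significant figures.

ΔR = 5.37 − 1.7 = 3.67 m²·K/W
L = ΔR × k = 3.67 × 0.0219 = 0.08037 m

0.0804 m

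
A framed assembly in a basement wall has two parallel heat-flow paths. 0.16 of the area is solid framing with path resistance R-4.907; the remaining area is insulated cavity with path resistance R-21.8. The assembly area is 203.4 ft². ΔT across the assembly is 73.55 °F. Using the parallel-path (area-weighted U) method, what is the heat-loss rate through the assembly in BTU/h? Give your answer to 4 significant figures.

U_eff = 0.84/21.8 + 0.16/4.907 = 0.038532 + 0.032606 = 0.071139
R_eff = 1/U_eff = 14.057 ft²·°F·h/BTU
Q = 203.4 × 73.55 / 14.057 = 1064.2 BTU/h

1064 BTU/h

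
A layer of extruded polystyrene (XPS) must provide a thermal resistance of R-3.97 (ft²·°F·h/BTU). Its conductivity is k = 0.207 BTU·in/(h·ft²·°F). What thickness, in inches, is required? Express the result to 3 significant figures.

L = R × k = 3.97 × 0.207 = 0.8218 in

0.822 in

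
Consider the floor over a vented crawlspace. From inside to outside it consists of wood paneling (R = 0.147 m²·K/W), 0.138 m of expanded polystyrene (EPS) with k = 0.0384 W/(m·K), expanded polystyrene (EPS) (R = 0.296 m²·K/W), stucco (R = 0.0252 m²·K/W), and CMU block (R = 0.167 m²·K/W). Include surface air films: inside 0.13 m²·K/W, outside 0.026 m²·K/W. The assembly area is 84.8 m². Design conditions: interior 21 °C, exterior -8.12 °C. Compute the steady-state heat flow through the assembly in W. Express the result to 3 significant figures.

0.138/0.0384 = 3.594
R_total = 0.13 + 0.147 + 3.594 + 0.296 + 0.0252 + 0.167 + 0.026 = 4.385 m²·K/W
Q = A·ΔT/R = 84.8 × (21 − (-8.12)) / 4.385 = 563.1 W

563 W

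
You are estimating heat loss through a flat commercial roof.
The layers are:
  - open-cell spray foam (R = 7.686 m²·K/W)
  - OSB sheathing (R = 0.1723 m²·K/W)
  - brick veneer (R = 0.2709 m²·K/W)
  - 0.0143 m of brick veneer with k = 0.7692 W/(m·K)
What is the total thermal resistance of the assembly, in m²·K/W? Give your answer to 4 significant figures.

8.148 m²·K/W

0.0143/0.7692 = 0.018591
R_total = 7.686 + 0.1723 + 0.2709 + 0.018591 = 8.1478 m²·K/W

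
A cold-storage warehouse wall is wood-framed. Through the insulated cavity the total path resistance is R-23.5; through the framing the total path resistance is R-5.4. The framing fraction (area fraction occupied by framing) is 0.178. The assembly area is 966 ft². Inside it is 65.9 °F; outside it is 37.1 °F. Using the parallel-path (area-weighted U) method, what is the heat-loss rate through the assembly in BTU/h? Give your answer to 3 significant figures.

1890 BTU/h

U_eff = 0.822/23.5 + 0.178/5.4 = 0.03498 + 0.03296 = 0.06794
R_eff = 1/U_eff = 14.72 ft²·°F·h/BTU
Q = 966 × (65.9 − 37.1) / 14.72 = 1890 BTU/h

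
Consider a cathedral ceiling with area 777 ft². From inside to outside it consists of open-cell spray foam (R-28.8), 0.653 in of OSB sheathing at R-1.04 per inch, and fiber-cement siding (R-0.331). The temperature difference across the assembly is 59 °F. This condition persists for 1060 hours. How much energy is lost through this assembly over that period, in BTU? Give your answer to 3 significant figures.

1630000 BTU

0.653 × 1.04 = 0.6791
R_total = 28.8 + 0.6791 + 0.331 = 29.81 ft²·°F·h/BTU
Q = 777 × 59 / 29.81 = 1538 BTU/h
E = 1538 × 1060 = 1630000 BTU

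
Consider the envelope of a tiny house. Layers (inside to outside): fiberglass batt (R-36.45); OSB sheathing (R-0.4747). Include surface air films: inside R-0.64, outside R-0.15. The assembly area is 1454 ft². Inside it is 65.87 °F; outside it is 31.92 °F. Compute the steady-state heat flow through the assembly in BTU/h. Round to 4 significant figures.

R_total = 0.64 + 36.45 + 0.4747 + 0.15 = 37.715 ft²·°F·h/BTU
Q = A·ΔT/R = 1454 × (65.87 − 31.92) / 37.715 = 1308.9 BTU/h

1309 BTU/h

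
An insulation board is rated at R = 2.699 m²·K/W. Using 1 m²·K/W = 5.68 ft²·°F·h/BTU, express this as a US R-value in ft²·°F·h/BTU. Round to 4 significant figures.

15.33 ft²·°F·h/BTU

R_US = 2.699 × 5.68 = 15.33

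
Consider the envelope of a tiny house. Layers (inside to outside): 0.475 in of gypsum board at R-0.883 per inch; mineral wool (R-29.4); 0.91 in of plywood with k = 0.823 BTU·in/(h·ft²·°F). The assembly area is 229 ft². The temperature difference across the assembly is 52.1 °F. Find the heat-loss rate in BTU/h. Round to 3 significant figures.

0.475 × 0.883 = 0.4194
0.91/0.823 = 1.106
R_total = 0.4194 + 29.4 + 1.106 = 30.93 ft²·°F·h/BTU
Q = A·ΔT/R = 229 × 52.1 / 30.93 = 385.8 BTU/h

386 BTU/h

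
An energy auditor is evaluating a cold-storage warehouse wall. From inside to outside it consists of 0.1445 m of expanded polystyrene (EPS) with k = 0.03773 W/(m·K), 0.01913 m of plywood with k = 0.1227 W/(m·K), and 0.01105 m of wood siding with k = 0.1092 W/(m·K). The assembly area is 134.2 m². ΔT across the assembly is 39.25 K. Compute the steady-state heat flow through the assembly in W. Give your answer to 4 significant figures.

1289 W

0.1445/0.03773 = 3.8298
0.01913/0.1227 = 0.15591
0.01105/0.1092 = 0.10119
R_total = 3.8298 + 0.15591 + 0.10119 = 4.0869 m²·K/W
Q = A·ΔT/R = 134.2 × 39.25 / 4.0869 = 1288.8 W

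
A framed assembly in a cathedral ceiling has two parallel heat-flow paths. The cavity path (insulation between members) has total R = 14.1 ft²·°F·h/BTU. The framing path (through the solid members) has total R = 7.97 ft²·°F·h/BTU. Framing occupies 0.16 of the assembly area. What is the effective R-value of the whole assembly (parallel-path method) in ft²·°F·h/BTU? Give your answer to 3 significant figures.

U_eff = 0.84/14.1 + 0.16/7.97 = 0.05957 + 0.02008 = 0.07965
R_eff = 1/U_eff = 12.55 ft²·°F·h/BTU

12.6 ft²·°F·h/BTU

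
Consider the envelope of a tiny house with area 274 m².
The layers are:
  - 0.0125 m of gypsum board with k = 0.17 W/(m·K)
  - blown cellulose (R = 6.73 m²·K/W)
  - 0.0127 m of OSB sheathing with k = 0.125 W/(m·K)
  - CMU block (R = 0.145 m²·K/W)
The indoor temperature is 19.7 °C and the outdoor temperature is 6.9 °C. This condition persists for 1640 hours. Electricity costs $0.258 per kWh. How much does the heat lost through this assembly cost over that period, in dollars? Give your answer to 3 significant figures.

0.0125/0.17 = 0.07353
0.0127/0.125 = 0.1016
R_total = 0.07353 + 6.73 + 0.1016 + 0.145 = 7.05 m²·K/W
Q = 274 × (19.7 − 6.9) / 7.05 = 497.5 W
E = 497.5 W × 1640 h / 1000 = 815.8 kWh
Cost = 815.8 × 0.258 = $210.5

210 dollars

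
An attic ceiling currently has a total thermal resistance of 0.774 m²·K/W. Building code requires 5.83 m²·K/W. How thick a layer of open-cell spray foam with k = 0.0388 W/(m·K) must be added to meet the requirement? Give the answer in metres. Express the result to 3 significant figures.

0.196 m

ΔR = 5.83 − 0.774 = 5.056 m²·K/W
L = ΔR × k = 5.056 × 0.0388 = 0.1962 m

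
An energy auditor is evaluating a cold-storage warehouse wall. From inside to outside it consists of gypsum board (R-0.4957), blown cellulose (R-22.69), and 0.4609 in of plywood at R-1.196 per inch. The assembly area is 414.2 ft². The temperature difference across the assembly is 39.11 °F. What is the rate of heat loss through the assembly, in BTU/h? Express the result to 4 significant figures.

0.4609 × 1.196 = 0.55124
R_total = 0.4957 + 22.69 + 0.55124 = 23.737 ft²·°F·h/BTU
Q = A·ΔT/R = 414.2 × 39.11 / 23.737 = 682.45 BTU/h

682.5 BTU/h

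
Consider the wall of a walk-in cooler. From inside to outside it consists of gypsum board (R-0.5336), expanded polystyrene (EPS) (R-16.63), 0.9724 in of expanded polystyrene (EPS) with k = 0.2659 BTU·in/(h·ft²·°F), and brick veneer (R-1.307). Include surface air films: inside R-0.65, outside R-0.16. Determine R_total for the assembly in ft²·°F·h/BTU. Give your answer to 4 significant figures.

0.9724/0.2659 = 3.657
R_total = 0.65 + 0.5336 + 16.63 + 3.657 + 1.307 + 0.16 = 22.938 ft²·°F·h/BTU

22.94 ft²·°F·h/BTU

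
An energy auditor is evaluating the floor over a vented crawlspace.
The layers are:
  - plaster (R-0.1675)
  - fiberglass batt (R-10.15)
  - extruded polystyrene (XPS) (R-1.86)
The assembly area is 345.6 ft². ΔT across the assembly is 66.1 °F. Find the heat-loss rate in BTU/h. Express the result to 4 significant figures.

1876 BTU/h

R_total = 0.1675 + 10.15 + 1.86 = 12.178 ft²·°F·h/BTU
Q = A·ΔT/R = 345.6 × 66.1 / 12.178 = 1875.9 BTU/h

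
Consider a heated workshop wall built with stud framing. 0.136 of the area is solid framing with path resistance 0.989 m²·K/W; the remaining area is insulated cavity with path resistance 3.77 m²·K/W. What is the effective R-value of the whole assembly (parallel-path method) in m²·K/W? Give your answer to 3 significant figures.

2.73 m²·K/W

U_eff = 0.864/3.77 + 0.136/0.989 = 0.2292 + 0.1375 = 0.3667
R_eff = 1/U_eff = 2.727 m²·K/W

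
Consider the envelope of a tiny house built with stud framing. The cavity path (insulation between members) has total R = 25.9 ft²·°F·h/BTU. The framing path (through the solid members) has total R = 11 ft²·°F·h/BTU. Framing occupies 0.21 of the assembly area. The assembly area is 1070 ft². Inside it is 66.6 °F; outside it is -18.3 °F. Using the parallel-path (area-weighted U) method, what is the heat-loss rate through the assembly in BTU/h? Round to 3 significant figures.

U_eff = 0.79/25.9 + 0.21/11 = 0.0305 + 0.01909 = 0.04959
R_eff = 1/U_eff = 20.16 ft²·°F·h/BTU
Q = 1070 × (66.6 − (-18.3)) / 20.16 = 4505 BTU/h

4510 BTU/h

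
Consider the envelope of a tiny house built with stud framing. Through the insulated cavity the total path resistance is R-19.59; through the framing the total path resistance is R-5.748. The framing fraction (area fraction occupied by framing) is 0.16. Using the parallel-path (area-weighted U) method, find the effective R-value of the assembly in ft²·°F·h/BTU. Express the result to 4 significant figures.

14.14 ft²·°F·h/BTU

U_eff = 0.84/19.59 + 0.16/5.748 = 0.042879 + 0.027836 = 0.070715
R_eff = 1/U_eff = 14.141 ft²·°F·h/BTU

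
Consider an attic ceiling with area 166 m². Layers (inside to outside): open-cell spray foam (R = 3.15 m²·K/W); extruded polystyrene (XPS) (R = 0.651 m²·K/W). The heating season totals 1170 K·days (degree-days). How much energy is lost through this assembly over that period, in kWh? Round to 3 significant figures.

R_total = 3.15 + 0.651 = 3.801 m²·K/W
E = A × HDD × 24 / R / 1000 = 166 × 1170 × 24 / 3.801 / 1000 = 1226 kWh

1230 kWh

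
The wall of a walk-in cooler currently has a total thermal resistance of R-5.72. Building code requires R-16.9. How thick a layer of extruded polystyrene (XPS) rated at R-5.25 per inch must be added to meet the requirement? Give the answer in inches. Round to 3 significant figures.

2.13 in

ΔR = 16.9 − 5.72 = 11.18 ft²·°F·h/BTU
L = ΔR / (R/in) = 11.18/5.25 = 2.13 in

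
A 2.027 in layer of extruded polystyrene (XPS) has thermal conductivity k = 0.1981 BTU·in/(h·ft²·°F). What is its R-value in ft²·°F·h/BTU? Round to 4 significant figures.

10.23 ft²·°F·h/BTU

R = L/k = 2.027/0.1981 = 10.232 ft²·°F·h/BTU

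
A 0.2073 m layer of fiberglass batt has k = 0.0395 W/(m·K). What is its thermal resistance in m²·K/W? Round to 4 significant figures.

5.248 m²·K/W

R = L/k = 0.2073/0.0395 = 5.2481 m²·K/W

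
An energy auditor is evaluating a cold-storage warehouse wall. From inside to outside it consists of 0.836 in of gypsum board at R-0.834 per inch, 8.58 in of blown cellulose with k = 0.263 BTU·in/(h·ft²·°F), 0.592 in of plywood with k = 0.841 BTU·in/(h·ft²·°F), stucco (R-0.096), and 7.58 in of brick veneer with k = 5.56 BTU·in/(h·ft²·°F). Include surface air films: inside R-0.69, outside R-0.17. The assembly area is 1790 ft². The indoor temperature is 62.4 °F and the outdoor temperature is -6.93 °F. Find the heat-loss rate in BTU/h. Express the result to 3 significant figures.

3410 BTU/h

0.836 × 0.834 = 0.6972
8.58/0.263 = 32.62
0.592/0.841 = 0.7039
7.58/5.56 = 1.363
R_total = 0.69 + 0.6972 + 32.62 + 0.7039 + 0.096 + 1.363 + 0.17 = 36.34 ft²·°F·h/BTU
Q = A·ΔT/R = 1790 × (62.4 − (-6.93)) / 36.34 = 3415 BTU/h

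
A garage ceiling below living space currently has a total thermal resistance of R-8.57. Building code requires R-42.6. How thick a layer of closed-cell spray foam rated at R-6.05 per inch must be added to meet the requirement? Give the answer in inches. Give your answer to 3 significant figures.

5.62 in

ΔR = 42.6 − 8.57 = 34.03 ft²·°F·h/BTU
L = ΔR / (R/in) = 34.03/6.05 = 5.625 in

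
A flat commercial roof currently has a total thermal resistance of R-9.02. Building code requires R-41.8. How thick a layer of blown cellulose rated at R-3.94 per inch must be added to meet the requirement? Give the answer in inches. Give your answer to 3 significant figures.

ΔR = 41.8 − 9.02 = 32.78 ft²·°F·h/BTU
L = ΔR / (R/in) = 32.78/3.94 = 8.32 in

8.32 in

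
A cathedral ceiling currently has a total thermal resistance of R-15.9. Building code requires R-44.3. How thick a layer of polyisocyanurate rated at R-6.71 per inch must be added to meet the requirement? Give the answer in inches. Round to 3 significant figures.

4.23 in

ΔR = 44.3 − 15.9 = 28.4 ft²·°F·h/BTU
L = ΔR / (R/in) = 28.4/6.71 = 4.232 in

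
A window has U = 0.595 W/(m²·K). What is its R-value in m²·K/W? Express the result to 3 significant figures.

R = 1/U = 1/0.595 = 1.681

1.68 m²·K/W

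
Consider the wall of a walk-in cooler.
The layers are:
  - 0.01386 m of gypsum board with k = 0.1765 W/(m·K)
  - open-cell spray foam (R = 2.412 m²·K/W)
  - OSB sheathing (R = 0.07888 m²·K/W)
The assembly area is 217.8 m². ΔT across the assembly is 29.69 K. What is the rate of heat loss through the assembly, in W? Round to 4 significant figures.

2517 W

0.01386/0.1765 = 0.078527
R_total = 0.078527 + 2.412 + 0.07888 = 2.5694 m²·K/W
Q = A·ΔT/R = 217.8 × 29.69 / 2.5694 = 2516.7 W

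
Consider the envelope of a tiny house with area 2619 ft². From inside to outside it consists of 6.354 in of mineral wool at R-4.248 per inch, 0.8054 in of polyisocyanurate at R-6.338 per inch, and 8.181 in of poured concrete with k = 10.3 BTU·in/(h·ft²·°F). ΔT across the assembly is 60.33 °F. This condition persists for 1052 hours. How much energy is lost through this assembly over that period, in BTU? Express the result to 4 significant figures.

6.354 × 4.248 = 26.992
0.8054 × 6.338 = 5.1046
8.181/10.3 = 0.79427
R_total = 26.992 + 5.1046 + 0.79427 = 32.891 ft²·°F·h/BTU
Q = 2619 × 60.33 / 32.891 = 4803.9 BTU/h
E = 4803.9 × 1052 = 5053700 BTU

5054000 BTU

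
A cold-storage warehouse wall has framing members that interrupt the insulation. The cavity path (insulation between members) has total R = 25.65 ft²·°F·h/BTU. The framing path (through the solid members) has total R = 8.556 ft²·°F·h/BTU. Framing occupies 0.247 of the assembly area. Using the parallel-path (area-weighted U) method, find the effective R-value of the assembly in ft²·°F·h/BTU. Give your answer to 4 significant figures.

U_eff = 0.753/25.65 + 0.247/8.556 = 0.029357 + 0.028869 = 0.058225
R_eff = 1/U_eff = 17.175 ft²·°F·h/BTU

17.17 ft²·°F·h/BTU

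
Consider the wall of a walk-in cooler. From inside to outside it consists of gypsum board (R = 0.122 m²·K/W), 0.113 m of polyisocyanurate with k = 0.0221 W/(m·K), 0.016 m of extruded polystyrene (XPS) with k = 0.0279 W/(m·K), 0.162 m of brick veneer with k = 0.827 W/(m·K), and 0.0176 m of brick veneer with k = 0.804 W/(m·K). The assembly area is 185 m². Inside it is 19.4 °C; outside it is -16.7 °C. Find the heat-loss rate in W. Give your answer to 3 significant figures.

1110 W

0.113/0.0221 = 5.113
0.016/0.0279 = 0.5735
0.162/0.827 = 0.1959
0.0176/0.804 = 0.02189
R_total = 0.122 + 5.113 + 0.5735 + 0.1959 + 0.02189 = 6.026 m²·K/W
Q = A·ΔT/R = 185 × (19.4 − (-16.7)) / 6.026 = 1108 W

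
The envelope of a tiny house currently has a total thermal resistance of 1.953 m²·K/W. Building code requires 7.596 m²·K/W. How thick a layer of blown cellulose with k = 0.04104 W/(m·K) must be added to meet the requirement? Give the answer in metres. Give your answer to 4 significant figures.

0.2316 m

ΔR = 7.596 − 1.953 = 5.643 m²·K/W
L = ΔR × k = 5.643 × 0.04104 = 0.23159 m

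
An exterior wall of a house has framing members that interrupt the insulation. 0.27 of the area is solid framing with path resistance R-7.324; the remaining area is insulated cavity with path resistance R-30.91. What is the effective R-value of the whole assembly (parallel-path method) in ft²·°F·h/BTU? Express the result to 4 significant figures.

16.53 ft²·°F·h/BTU

U_eff = 0.73/30.91 + 0.27/7.324 = 0.023617 + 0.036865 = 0.060482
R_eff = 1/U_eff = 16.534 ft²·°F·h/BTU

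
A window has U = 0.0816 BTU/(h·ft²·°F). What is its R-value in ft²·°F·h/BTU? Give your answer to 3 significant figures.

12.3 ft²·°F·h/BTU

R = 1/U = 1/0.0816 = 12.25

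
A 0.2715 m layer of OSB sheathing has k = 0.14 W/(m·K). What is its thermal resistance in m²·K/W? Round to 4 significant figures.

1.939 m²·K/W

R = L/k = 0.2715/0.14 = 1.9393 m²·K/W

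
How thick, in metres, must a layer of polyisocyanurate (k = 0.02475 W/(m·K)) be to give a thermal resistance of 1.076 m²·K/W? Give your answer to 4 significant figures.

L = R·k = 1.076 × 0.02475 = 0.026631 m

0.02663 m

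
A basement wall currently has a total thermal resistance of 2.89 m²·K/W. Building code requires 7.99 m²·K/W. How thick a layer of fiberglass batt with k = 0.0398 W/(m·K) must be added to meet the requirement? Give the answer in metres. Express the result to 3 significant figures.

ΔR = 7.99 − 2.89 = 5.1 m²·K/W
L = ΔR × k = 5.1 × 0.0398 = 0.203 m

0.203 m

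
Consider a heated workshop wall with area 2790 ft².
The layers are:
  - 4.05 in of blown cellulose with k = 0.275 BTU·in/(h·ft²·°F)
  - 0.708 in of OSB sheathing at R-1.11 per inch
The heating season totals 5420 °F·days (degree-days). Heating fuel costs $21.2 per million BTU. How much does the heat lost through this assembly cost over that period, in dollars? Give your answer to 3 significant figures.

4.05/0.275 = 14.73
0.708 × 1.11 = 0.7859
R_total = 14.73 + 0.7859 = 15.51 ft²·°F·h/BTU
E = A × HDD × 24 / R = 2790 × 5420 × 24 / 15.51 = 23390000 BTU
Cost = 23390000/10⁶ × 21.2 = $496

496 dollars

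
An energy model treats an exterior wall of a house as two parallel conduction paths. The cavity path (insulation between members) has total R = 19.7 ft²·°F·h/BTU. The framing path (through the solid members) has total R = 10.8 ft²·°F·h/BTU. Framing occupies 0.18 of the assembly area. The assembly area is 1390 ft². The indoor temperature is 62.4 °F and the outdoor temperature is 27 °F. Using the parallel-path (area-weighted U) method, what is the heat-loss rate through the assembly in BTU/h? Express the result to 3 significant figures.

U_eff = 0.82/19.7 + 0.18/10.8 = 0.04162 + 0.01667 = 0.05829
R_eff = 1/U_eff = 17.16 ft²·°F·h/BTU
Q = 1390 × (62.4 − 27) / 17.16 = 2868 BTU/h

2870 BTU/h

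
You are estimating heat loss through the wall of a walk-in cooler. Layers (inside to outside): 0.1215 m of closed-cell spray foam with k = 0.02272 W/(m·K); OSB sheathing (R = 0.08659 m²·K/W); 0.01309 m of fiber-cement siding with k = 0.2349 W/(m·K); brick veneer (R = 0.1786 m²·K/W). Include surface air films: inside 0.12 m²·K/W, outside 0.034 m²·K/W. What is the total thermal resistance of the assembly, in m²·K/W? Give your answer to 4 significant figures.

5.823 m²·K/W

0.1215/0.02272 = 5.3477
0.01309/0.2349 = 0.055726
R_total = 0.12 + 5.3477 + 0.08659 + 0.055726 + 0.1786 + 0.034 = 5.8226 m²·K/W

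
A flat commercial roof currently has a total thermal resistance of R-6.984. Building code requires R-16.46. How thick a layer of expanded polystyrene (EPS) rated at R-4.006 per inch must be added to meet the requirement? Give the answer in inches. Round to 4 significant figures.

2.365 in

ΔR = 16.46 − 6.984 = 9.476 ft²·°F·h/BTU
L = ΔR / (R/in) = 9.476/4.006 = 2.3655 in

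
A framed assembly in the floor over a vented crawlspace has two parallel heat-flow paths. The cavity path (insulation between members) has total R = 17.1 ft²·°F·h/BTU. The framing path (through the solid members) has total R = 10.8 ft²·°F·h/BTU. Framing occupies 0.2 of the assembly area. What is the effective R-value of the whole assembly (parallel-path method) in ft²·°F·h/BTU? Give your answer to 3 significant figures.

U_eff = 0.8/17.1 + 0.2/10.8 = 0.04678 + 0.01852 = 0.0653
R_eff = 1/U_eff = 15.31 ft²·°F·h/BTU

15.3 ft²·°F·h/BTU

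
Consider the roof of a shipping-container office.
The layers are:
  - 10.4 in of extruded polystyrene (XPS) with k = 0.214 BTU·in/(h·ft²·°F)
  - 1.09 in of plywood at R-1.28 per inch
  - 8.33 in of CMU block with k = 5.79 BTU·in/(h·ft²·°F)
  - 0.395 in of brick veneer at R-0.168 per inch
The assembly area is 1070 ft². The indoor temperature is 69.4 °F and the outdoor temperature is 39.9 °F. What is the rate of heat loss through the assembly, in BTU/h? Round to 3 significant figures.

613 BTU/h

10.4/0.214 = 48.6
1.09 × 1.28 = 1.395
8.33/5.79 = 1.439
0.395 × 0.168 = 0.06636
R_total = 48.6 + 1.395 + 1.439 + 0.06636 = 51.5 ft²·°F·h/BTU
Q = A·ΔT/R = 1070 × (69.4 − 39.9) / 51.5 = 612.9 BTU/h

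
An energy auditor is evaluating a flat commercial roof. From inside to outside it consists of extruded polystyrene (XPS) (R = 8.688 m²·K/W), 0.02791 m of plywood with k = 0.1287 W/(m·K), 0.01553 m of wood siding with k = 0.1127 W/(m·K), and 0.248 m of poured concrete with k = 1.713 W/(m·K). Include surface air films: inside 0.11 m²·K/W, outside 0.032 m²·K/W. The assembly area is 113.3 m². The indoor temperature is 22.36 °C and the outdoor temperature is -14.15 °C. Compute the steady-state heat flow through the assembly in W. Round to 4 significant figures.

0.02791/0.1287 = 0.21686
0.01553/0.1127 = 0.1378
0.248/1.713 = 0.14478
R_total = 0.11 + 8.688 + 0.21686 + 0.1378 + 0.14478 + 0.032 = 9.3294 m²·K/W
Q = A·ΔT/R = 113.3 × (22.36 − (-14.15)) / 9.3294 = 443.39 W

443.4 W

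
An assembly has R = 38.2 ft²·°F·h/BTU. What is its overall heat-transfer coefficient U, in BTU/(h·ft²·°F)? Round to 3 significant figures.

U = 1/R = 1/38.2 = 0.02618

0.0262 BTU/(h·ft²·°F)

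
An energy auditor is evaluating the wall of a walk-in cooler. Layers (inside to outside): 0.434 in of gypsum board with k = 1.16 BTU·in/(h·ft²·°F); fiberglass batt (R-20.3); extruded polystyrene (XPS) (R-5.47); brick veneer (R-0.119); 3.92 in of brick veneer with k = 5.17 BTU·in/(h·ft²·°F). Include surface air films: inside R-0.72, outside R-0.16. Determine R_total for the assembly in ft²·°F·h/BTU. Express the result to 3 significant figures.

27.9 ft²·°F·h/BTU

0.434/1.16 = 0.3741
3.92/5.17 = 0.7582
R_total = 0.72 + 0.3741 + 20.3 + 5.47 + 0.119 + 0.7582 + 0.16 = 27.9 ft²·°F·h/BTU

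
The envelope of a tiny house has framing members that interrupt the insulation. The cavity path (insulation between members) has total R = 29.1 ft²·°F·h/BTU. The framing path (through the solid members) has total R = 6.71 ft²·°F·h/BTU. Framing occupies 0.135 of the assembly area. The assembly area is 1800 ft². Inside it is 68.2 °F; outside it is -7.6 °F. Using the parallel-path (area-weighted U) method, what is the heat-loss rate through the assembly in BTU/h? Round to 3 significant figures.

6800 BTU/h

U_eff = 0.865/29.1 + 0.135/6.71 = 0.02973 + 0.02012 = 0.04984
R_eff = 1/U_eff = 20.06 ft²·°F·h/BTU
Q = 1800 × (68.2 − (-7.6)) / 20.06 = 6801 BTU/h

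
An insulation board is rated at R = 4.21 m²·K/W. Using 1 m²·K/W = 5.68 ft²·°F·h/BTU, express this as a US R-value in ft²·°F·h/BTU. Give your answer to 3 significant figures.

23.9 ft²·°F·h/BTU

R_US = 4.21 × 5.68 = 23.91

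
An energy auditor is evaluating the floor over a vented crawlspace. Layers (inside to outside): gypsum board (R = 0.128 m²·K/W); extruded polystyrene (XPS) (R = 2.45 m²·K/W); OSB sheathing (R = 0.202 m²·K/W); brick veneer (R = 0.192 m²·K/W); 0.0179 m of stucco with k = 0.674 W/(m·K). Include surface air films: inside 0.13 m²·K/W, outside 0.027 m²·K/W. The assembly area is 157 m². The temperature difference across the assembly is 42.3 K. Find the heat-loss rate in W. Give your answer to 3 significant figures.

2100 W

0.0179/0.674 = 0.02656
R_total = 0.13 + 0.128 + 2.45 + 0.202 + 0.192 + 0.02656 + 0.027 = 3.156 m²·K/W
Q = A·ΔT/R = 157 × 42.3 / 3.156 = 2105 W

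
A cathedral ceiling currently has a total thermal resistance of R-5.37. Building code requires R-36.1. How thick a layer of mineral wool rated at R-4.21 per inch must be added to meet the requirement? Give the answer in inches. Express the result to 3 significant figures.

ΔR = 36.1 − 5.37 = 30.73 ft²·°F·h/BTU
L = ΔR / (R/in) = 30.73/4.21 = 7.299 in

7.30 in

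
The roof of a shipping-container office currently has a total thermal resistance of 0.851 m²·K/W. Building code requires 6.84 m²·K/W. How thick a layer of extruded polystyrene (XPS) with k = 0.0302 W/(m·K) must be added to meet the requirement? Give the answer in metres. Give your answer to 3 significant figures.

0.181 m

ΔR = 6.84 − 0.851 = 5.989 m²·K/W
L = ΔR × k = 5.989 × 0.0302 = 0.1809 m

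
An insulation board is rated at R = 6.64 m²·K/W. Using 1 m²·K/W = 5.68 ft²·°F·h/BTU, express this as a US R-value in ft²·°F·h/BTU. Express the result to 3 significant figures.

37.7 ft²·°F·h/BTU

R_US = 6.64 × 5.68 = 37.72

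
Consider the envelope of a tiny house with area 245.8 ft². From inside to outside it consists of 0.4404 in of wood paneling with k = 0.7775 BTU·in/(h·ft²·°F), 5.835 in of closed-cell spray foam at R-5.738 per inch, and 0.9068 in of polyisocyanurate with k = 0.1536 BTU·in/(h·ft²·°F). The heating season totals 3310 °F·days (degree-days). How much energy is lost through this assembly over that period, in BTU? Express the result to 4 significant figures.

0.4404/0.7775 = 0.56643
5.835 × 5.738 = 33.481
0.9068/0.1536 = 5.9036
R_total = 0.56643 + 33.481 + 5.9036 = 39.951 ft²·°F·h/BTU
E = A × HDD × 24 / R = 245.8 × 3310 × 24 / 39.951 = 488750 BTU

488800 BTU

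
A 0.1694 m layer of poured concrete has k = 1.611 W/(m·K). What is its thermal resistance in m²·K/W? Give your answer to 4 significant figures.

R = L/k = 0.1694/1.611 = 0.10515 m²·K/W

0.1052 m²·K/W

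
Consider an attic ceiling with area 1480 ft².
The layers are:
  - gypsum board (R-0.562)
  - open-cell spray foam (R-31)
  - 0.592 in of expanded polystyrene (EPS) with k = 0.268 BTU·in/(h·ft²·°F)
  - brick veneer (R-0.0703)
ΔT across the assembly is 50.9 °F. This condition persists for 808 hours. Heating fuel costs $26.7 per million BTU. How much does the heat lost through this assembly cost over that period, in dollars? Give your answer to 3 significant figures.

48.0 dollars

0.592/0.268 = 2.209
R_total = 0.562 + 31 + 2.209 + 0.0703 = 33.84 ft²·°F·h/BTU
Q = 1480 × 50.9 / 33.84 = 2226 BTU/h
E = 2226 × 808 = 1799000 BTU
Cost = 1799000/10⁶ × 26.7 = $48.02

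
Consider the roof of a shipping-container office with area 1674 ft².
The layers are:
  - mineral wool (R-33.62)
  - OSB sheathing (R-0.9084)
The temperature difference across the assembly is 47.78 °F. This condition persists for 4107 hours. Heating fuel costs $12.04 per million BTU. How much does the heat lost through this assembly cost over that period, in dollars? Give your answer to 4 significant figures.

R_total = 33.62 + 0.9084 = 34.528 ft²·°F·h/BTU
Q = 1674 × 47.78 / 34.528 = 2316.5 BTU/h
E = 2316.5 × 4107 = 9513700 BTU
Cost = 9513700/10⁶ × 12.04 = $114.55

114.5 dollars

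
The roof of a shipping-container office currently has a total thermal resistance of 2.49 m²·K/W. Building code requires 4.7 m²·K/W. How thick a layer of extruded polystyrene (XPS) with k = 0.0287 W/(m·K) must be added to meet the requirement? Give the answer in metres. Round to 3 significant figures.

0.0634 m

ΔR = 4.7 − 2.49 = 2.21 m²·K/W
L = ΔR × k = 2.21 × 0.0287 = 0.06343 m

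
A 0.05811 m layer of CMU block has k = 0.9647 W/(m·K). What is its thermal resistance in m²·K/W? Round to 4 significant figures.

R = L/k = 0.05811/0.9647 = 0.060236 m²·K/W

0.06024 m²·K/W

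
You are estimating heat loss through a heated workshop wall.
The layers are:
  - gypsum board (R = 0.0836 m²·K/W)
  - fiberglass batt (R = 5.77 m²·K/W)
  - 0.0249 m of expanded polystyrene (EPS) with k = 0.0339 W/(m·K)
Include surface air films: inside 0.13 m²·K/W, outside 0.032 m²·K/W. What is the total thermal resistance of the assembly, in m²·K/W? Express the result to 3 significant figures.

6.75 m²·K/W

0.0249/0.0339 = 0.7345
R_total = 0.13 + 0.0836 + 5.77 + 0.7345 + 0.032 = 6.75 m²·K/W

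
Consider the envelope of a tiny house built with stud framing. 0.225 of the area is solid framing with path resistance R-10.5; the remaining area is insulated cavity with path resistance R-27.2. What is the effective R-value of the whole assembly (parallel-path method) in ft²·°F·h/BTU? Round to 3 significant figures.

U_eff = 0.775/27.2 + 0.225/10.5 = 0.02849 + 0.02143 = 0.04992
R_eff = 1/U_eff = 20.03 ft²·°F·h/BTU

20.0 ft²·°F·h/BTU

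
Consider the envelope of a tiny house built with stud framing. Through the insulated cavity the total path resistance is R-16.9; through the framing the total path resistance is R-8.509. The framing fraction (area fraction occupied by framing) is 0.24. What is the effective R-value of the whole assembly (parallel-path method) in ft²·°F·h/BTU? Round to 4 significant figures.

13.67 ft²·°F·h/BTU

U_eff = 0.76/16.9 + 0.24/8.509 = 0.04497 + 0.028205 = 0.073176
R_eff = 1/U_eff = 13.666 ft²·°F·h/BTU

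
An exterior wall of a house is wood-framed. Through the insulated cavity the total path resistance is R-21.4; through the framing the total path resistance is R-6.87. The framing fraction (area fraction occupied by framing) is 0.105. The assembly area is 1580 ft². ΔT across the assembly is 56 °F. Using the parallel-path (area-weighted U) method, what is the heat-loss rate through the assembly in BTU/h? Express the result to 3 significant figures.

5050 BTU/h

U_eff = 0.895/21.4 + 0.105/6.87 = 0.04182 + 0.01528 = 0.05711
R_eff = 1/U_eff = 17.51 ft²·°F·h/BTU
Q = 1580 × 56 / 17.51 = 5053 BTU/h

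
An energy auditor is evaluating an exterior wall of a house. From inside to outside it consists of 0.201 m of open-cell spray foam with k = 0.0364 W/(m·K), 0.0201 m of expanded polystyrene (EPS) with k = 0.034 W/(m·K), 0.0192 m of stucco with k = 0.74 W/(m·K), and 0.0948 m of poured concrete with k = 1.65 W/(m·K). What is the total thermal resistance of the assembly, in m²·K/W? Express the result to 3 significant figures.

6.20 m²·K/W

0.201/0.0364 = 5.522
0.0201/0.034 = 0.5912
0.0192/0.74 = 0.02595
0.0948/1.65 = 0.05745
R_total = 5.522 + 0.5912 + 0.02595 + 0.05745 = 6.197 m²·K/W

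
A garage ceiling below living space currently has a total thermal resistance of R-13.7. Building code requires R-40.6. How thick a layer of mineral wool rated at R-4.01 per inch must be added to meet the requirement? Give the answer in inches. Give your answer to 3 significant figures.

ΔR = 40.6 − 13.7 = 26.9 ft²·°F·h/BTU
L = ΔR / (R/in) = 26.9/4.01 = 6.708 in

6.71 in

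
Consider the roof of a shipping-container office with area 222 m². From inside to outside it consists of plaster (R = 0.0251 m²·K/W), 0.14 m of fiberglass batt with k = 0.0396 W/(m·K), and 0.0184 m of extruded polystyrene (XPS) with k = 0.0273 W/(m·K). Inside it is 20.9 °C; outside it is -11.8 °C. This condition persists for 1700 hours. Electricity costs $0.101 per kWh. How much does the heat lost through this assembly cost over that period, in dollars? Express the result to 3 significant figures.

0.14/0.0396 = 3.535
0.0184/0.0273 = 0.674
R_total = 0.0251 + 3.535 + 0.674 = 4.234 m²·K/W
Q = 222 × (20.9 − (-11.8)) / 4.234 = 1714 W
E = 1714 W × 1700 h / 1000 = 2914 kWh
Cost = 2914 × 0.101 = $294.4

294 dollars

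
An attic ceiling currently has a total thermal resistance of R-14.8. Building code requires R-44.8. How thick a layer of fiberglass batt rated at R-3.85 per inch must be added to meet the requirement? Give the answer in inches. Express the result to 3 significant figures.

7.79 in

ΔR = 44.8 − 14.8 = 30 ft²·°F·h/BTU
L = ΔR / (R/in) = 30/3.85 = 7.792 in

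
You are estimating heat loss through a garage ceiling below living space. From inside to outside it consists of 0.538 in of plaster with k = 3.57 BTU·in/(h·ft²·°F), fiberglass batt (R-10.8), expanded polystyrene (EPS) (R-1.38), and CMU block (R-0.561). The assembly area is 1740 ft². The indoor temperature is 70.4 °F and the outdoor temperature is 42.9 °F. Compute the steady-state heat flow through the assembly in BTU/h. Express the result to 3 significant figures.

3710 BTU/h

0.538/3.57 = 0.1507
R_total = 0.1507 + 10.8 + 1.38 + 0.561 = 12.89 ft²·°F·h/BTU
Q = A·ΔT/R = 1740 × (70.4 − 42.9) / 12.89 = 3712 BTU/h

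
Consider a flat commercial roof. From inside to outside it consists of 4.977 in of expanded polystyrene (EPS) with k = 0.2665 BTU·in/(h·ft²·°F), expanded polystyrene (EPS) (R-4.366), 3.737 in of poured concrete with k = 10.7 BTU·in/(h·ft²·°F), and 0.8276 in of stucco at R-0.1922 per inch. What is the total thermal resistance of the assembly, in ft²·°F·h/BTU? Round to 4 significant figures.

23.55 ft²·°F·h/BTU

4.977/0.2665 = 18.675
3.737/10.7 = 0.34925
0.8276 × 0.1922 = 0.15906
R_total = 18.675 + 4.366 + 0.34925 + 0.15906 = 23.55 ft²·°F·h/BTU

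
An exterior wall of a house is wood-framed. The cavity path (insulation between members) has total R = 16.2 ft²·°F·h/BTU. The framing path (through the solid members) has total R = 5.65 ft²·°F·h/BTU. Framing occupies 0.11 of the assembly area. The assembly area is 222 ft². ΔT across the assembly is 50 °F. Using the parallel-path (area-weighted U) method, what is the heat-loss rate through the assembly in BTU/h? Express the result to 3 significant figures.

U_eff = 0.89/16.2 + 0.11/5.65 = 0.05494 + 0.01947 = 0.07441
R_eff = 1/U_eff = 13.44 ft²·°F·h/BTU
Q = 222 × 50 / 13.44 = 825.9 BTU/h

826 BTU/h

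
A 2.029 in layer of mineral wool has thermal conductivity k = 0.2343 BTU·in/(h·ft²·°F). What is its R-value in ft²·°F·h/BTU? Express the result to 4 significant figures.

8.660 ft²·°F·h/BTU

R = L/k = 2.029/0.2343 = 8.6598 ft²·°F·h/BTU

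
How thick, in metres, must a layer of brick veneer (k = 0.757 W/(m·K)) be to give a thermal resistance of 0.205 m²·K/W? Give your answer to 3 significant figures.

0.155 m

L = R·k = 0.205 × 0.757 = 0.1552 m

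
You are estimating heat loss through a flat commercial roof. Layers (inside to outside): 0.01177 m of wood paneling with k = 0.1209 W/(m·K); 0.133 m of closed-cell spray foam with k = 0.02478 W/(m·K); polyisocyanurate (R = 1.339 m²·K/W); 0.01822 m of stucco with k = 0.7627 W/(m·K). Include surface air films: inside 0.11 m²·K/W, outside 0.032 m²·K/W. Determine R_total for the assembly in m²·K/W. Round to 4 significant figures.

6.969 m²·K/W

0.01177/0.1209 = 0.097353
0.133/0.02478 = 5.3672
0.01822/0.7627 = 0.023889
R_total = 0.11 + 0.097353 + 5.3672 + 1.339 + 0.023889 + 0.032 = 6.9695 m²·K/W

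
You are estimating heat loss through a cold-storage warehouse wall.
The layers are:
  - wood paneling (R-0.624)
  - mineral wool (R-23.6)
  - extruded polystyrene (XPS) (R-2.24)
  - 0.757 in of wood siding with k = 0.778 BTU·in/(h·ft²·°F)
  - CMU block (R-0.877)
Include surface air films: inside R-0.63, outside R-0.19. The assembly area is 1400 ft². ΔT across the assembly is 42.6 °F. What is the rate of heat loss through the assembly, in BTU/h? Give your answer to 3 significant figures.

0.757/0.778 = 0.973
R_total = 0.63 + 0.624 + 23.6 + 2.24 + 0.973 + 0.877 + 0.19 = 29.13 ft²·°F·h/BTU
Q = A·ΔT/R = 1400 × 42.6 / 29.13 = 2047 BTU/h

2050 BTU/h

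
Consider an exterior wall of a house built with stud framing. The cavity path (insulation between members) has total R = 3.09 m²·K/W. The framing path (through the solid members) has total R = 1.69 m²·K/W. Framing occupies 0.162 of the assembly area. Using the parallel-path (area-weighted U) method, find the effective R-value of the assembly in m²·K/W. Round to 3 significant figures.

2.72 m²·K/W

U_eff = 0.838/3.09 + 0.162/1.69 = 0.2712 + 0.09586 = 0.3671
R_eff = 1/U_eff = 2.724 m²·K/W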